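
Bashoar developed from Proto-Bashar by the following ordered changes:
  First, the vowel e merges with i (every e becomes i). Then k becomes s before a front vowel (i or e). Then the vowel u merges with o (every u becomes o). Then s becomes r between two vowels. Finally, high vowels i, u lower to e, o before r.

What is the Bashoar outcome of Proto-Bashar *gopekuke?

gopikori

Bashoar: start from *gopekuke.
  rule 1 (vowel merger): gopekuke → gopikuki
  rule 2 (palatalisation): gopikuki → gopikusi
  rule 3 (vowel merger): gopikusi → gopikosi
  rule 4 (rhotacism): gopikosi → gopikori
  rule 5: no change — gopikori
  ⇒ Bashoar gopikori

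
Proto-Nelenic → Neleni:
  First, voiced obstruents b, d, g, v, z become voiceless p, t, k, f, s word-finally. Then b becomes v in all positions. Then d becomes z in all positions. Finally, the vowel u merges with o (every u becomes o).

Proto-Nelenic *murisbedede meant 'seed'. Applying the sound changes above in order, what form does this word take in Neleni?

morisvezeze

Neleni: *murisbedede
  murisbedede (rule 1 does not apply)
  murisbedede → murisvedede   [unconditioned shift]
  murisvedede → murisvezeze   [unconditioned shift]
  murisvezeze → morisvezeze   [vowel merger]
  giving Neleni morisvezeze.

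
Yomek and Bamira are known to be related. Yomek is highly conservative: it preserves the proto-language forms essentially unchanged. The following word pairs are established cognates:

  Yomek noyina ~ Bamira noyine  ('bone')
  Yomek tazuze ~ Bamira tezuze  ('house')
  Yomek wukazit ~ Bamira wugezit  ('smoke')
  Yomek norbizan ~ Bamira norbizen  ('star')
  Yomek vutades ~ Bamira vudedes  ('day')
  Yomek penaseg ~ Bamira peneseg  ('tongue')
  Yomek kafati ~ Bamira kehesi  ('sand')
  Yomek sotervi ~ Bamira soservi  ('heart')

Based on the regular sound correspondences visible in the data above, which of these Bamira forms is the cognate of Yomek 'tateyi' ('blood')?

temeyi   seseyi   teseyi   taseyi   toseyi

teseyi

tazuze ~ tezuze, wukazit ~ wugezit — Yomek a corresponds to Bamira e after a consonant, before a consonant other than r, m, n, p, b, f, v.
sotervi ~ soservi — Yomek t corresponds to Bamira s between vowels (before a front vowel).
Applying these to Yomek 'tateyi':
  tateyi → teteyi   (a→e after a consonant, before a consonant other than r, m, n, p, b, f, v)
  teteyi → teseyi   (t→s between vowels (before a front vowel))
So the Bamira cognate is 'teseyi'.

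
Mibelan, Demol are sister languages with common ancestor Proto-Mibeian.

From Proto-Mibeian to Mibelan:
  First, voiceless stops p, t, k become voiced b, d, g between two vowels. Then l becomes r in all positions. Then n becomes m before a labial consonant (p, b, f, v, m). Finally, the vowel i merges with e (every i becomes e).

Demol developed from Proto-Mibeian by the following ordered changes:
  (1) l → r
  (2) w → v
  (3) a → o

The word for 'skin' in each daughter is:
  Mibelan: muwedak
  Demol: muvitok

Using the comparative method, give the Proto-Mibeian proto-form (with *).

Position 3: Mibelan has w, Demol has v. Mibelan preserves w here (none of its changes turn any other segment into w), so the proto-segment is *w.
Position 4: Mibelan has e, Demol has i. Demol preserves i here (none of its changes turn any other segment into i), so the proto-segment is *i.
Position 5: Mibelan has d, Demol has t. Demol preserves t here (none of its changes turn any other segment into t), so the proto-segment is *t.
Verify the candidate proto-form against each daughter:
Mibelan: *muwitak > muwidak > muwedak  (by intervocalic voicing, vowel merger)
Demol: *muwitak > muvitak > muvitok  (by unconditioned shift, vowel merger)
Only *muwitak yields all of Mibelan muwedak, Demol muvitok.

*muwitak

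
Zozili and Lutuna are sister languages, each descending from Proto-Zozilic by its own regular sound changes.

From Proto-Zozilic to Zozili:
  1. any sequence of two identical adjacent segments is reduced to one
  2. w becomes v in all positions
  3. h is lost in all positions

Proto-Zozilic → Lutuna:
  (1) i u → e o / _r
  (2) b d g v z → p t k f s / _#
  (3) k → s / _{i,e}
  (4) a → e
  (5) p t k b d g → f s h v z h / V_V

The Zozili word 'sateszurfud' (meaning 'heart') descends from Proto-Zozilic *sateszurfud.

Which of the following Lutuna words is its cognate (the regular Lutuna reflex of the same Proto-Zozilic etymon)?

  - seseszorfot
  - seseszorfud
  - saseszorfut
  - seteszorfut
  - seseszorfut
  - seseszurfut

Lutuna: start from *sateszurfud.
  rule 1 (pre-rhotic lowering): sateszurfud → sateszorfud
  rule 2 (final devoicing): sateszorfud → sateszorfut
  rule 3: no change — sateszorfut
  rule 4 (vowel merger): sateszorfut → seteszorfut
  rule 5 (intervocalic lenition): seteszorfut → seseszorfut
  ⇒ Lutuna seseszorfut
The other candidates each miss or misapply at least one Lutuna change.

seseszorfut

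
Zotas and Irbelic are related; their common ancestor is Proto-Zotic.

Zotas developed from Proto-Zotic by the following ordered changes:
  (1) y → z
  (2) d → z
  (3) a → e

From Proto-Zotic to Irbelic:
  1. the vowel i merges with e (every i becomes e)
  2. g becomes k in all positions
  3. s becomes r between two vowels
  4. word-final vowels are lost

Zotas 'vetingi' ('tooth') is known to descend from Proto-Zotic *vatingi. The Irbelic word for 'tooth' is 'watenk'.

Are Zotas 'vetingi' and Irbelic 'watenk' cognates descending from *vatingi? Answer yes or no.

no

Derive the expected Irbelic reflex of *vatingi:
Irbelic: start from *vatingi.
  rule 1 (vowel merger): vatingi → vatenge
  rule 2 (unconditioned shift): vatenge → vatenke
  rule 3: no change — vatenke
  rule 4 (apocope): vatenke → vatenk
  ⇒ Irbelic vatenk
The regular Irbelic reflex would be 'vatenk', but the attested form is 'watenk'. The correspondence is irregular, so they are not cognates (the Irbelic form has a different source).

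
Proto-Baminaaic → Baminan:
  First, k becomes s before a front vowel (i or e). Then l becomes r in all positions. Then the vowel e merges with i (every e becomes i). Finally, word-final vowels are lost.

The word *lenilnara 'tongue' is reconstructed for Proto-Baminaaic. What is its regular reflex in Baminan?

Baminan: *lenilnara > renirnara > rinirnara > rinirnar  (by unconditioned shift, vowel merger, apocope)

rinirnar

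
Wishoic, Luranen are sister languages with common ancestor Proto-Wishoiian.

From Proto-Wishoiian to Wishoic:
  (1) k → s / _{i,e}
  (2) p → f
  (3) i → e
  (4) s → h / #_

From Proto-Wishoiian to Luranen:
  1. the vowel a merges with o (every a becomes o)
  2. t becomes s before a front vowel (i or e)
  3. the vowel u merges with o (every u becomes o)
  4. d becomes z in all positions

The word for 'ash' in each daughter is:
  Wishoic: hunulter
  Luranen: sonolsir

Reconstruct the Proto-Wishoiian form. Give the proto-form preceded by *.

*sunultir

Position 4: Wishoic has u, Luranen has o. Wishoic preserves u here (none of its changes turn any other segment into u), so the proto-segment is *u.
Position 1: Wishoic has h, Luranen has s. Taking the neighbouring segments as reconstructed: Wishoic h could go back to *s or *h; Luranen s can only go back to *s — the one source consistent with every daughter is *s.
Verify the candidate proto-form against each daughter:
Wishoic: *sunultir > sunulter > hunulter  (by vowel merger, debuccalisation)
Luranen: *sunultir
  sunultir (rule 1 does not apply)
  sunultir → sunulsir   [palatalisation]
  sunulsir → sonolsir   [vowel merger]
  sonolsir (rule 4 does not apply)
  giving Luranen sonolsir.
Only *sunultir yields all of Wishoic hunulter, Luranen sonolsir.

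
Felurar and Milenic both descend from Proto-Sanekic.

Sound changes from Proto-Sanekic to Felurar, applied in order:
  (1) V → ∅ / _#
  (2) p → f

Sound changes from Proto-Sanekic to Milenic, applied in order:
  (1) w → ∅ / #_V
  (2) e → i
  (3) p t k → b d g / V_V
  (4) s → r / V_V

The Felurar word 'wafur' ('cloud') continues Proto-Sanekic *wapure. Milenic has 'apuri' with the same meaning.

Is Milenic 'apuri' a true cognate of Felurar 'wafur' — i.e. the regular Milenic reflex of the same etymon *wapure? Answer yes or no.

no

Derive the expected Milenic reflex of *wapure:
Milenic: *wapure
  wapure → apure   [glide loss]
  apure → apuri   [vowel merger]
  apuri → aburi   [intervocalic voicing]
  aburi (rule 4 does not apply)
  giving Milenic aburi.
The regular Milenic reflex would be 'aburi', but the attested form is 'apuri'. The correspondence is irregular, so they are not cognates (the Milenic form has a different source).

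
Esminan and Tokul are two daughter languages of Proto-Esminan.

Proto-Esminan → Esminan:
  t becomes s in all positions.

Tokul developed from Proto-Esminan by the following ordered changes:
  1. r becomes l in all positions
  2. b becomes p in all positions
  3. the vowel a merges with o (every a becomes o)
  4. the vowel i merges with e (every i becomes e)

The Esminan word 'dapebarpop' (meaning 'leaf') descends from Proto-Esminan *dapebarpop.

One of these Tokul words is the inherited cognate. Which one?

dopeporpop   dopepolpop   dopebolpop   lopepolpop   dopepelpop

Tokul: start from *dapebarpop.
  rule 1 (unconditioned shift): dapebarpop → dapebalpop
  rule 2 (unconditioned shift): dapebalpop → dapepalpop
  rule 3 (vowel merger): dapepalpop → dopepolpop
  rule 4: no change — dopepolpop
  ⇒ Tokul dopepolpop
The other candidates each miss or misapply at least one Tokul change.

dopepolpop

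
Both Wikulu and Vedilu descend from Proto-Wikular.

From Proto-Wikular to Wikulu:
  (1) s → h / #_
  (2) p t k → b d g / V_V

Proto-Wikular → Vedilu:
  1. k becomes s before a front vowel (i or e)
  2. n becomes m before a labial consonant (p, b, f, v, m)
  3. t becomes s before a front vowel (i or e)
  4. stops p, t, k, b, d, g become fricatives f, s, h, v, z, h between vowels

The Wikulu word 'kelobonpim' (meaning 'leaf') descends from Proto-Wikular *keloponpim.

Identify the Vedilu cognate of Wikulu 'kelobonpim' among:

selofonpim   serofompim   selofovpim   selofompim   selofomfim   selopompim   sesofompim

Vedilu: start from *keloponpim.
  rule 1 (palatalisation): keloponpim → seloponpim
  rule 2 (nasal place assimilation): seloponpim → selopompim
  rule 3: no change — selopompim
  rule 4 (intervocalic lenition): selopompim → selofompim
  ⇒ Vedilu selofompim
Among the options, 'selofompim' alone shows every Vedilu change applied in order.

selofompim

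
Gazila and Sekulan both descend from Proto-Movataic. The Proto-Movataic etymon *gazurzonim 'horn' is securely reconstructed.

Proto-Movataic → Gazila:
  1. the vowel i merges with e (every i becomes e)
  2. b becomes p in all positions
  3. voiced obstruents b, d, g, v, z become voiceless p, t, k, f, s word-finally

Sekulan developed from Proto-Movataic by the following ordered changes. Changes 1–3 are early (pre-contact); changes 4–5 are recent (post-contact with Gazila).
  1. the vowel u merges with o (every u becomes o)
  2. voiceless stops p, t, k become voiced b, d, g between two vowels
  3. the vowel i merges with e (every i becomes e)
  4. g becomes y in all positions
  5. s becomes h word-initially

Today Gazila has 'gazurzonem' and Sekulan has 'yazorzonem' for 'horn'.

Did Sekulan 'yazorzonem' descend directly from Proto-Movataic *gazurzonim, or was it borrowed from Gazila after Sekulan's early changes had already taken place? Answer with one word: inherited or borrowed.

inherited

If inherited, *gazurzonim would pass through all of Sekulan's changes:
Sekulan: start from *gazurzonim.
  rule 1 (vowel merger): gazurzonim → gazorzonim
  rule 2: no change — gazorzonim
  rule 3 (vowel merger): gazorzonim → gazorzonem
  rule 4 (unconditioned shift): gazorzonem → yazorzonem
  rule 5: no change — yazorzonem
  ⇒ Sekulan yazorzonem
If borrowed from Gazila 'gazurzonem' after the early changes, it would undergo only the recent ones:
  rule 4 (unconditioned shift): gazurzonem → yazurzonem
  rule 5 (debuccalisation): no change (yazurzonem)
  ⇒ as a loan: yazurzonem
Sekulan 'yazorzonem' matches the inherited outcome exactly, so it is an inherited cognate, not a loan.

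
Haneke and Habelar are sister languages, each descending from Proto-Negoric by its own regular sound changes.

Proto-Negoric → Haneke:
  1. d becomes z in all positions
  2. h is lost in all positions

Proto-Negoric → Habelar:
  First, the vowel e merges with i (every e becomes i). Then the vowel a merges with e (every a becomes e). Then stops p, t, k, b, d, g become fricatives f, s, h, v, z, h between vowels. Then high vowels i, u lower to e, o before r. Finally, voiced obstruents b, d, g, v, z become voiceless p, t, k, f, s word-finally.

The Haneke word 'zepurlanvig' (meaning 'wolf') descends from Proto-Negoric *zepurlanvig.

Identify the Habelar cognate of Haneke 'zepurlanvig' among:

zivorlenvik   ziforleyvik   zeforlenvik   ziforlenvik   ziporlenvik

Habelar: *zepurlanvig > zipurlanvig > zipurlenvig > zifurlenvig > ziforlenvig > ziforlenvik  (by vowel merger, vowel merger, intervocalic lenition, pre-rhotic lowering, final devoicing)
The other candidates each miss or misapply at least one Habelar change.

ziforlenvik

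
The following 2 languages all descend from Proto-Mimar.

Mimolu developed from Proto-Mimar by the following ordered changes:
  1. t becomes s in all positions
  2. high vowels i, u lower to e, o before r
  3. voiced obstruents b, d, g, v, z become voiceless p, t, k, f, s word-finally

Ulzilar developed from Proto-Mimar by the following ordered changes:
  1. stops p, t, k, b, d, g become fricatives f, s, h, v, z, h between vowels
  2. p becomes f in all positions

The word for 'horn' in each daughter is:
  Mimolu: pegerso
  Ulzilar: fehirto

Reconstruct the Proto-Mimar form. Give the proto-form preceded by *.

Position 6: Mimolu has s, Ulzilar has t. Ulzilar preserves t here (none of its changes turn any other segment into t), so the proto-segment is *t.
Position 4: Mimolu has e, Ulzilar has i. Ulzilar preserves i here (none of its changes turn any other segment into i), so the proto-segment is *i.
This points to *pegirto. Verify forward in each daughter:
Mimolu: *pegirto
  pegirto → pegirso   [unconditioned shift]
  pegirso → pegerso   [pre-rhotic lowering]
  pegerso (rule 3 does not apply)
  giving Mimolu pegerso.
Ulzilar: *pegirto
  pegirto → pehirto   [intervocalic lenition]
  pehirto → fehirto   [unconditioned shift]
  giving Ulzilar fehirto.
Only *pegirto yields all of Mimolu pegerso, Ulzilar fehirto.

*pegirto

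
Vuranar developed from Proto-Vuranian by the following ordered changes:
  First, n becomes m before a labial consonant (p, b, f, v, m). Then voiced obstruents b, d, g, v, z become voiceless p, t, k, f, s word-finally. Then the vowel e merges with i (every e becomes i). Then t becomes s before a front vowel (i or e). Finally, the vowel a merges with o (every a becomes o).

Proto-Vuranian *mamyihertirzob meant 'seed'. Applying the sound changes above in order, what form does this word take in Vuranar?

Vuranar: start from *mamyihertirzob.
  rule 1: no change — mamyihertirzob
  rule 2 (final devoicing): mamyihertirzob → mamyihertirzop
  rule 3 (vowel merger): mamyihertirzop → mamyihirtirzop
  rule 4 (palatalisation): mamyihirtirzop → mamyihirsirzop
  rule 5 (vowel merger): mamyihirsirzop → momyihirsirzop
  ⇒ Vuranar momyihirsirzop

momyihirsirzop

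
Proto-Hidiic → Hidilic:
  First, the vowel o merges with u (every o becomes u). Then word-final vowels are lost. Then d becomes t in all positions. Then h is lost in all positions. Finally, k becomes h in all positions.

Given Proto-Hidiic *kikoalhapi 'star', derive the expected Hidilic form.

Hidilic: *kikoalhapi > kikualhapi > kikualhap > kikualap > hihualap  (by vowel merger, apocope, h-loss, unconditioned shift)

hihualap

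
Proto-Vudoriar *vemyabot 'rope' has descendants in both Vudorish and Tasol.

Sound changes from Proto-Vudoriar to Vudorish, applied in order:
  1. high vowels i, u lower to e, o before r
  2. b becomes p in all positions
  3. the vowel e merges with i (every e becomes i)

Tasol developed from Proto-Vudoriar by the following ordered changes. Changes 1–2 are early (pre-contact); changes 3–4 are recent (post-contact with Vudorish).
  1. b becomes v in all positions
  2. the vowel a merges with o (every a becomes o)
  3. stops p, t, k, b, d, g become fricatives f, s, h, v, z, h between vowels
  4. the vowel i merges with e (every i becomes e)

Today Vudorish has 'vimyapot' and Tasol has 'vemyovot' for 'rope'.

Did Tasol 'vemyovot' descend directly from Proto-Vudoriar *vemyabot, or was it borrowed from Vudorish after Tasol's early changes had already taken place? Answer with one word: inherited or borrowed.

inherited

If inherited, *vemyabot would pass through all of Tasol's changes:
Tasol: start from *vemyabot.
  rule 1 (unconditioned shift): vemyabot → vemyavot
  rule 2 (vowel merger): vemyavot → vemyovot
  rule 3: no change — vemyovot
  rule 4: no change — vemyovot
  ⇒ Tasol vemyovot
If borrowed from Vudorish 'vimyapot' after the early changes, it would undergo only the recent ones:
  rule 3 (intervocalic lenition): vimyapot → vimyafot
  rule 4 (vowel merger): vimyafot → vemyafot
  ⇒ as a loan: vemyafot
Tasol 'vemyovot' matches the inherited outcome exactly, so it is an inherited cognate, not a loan.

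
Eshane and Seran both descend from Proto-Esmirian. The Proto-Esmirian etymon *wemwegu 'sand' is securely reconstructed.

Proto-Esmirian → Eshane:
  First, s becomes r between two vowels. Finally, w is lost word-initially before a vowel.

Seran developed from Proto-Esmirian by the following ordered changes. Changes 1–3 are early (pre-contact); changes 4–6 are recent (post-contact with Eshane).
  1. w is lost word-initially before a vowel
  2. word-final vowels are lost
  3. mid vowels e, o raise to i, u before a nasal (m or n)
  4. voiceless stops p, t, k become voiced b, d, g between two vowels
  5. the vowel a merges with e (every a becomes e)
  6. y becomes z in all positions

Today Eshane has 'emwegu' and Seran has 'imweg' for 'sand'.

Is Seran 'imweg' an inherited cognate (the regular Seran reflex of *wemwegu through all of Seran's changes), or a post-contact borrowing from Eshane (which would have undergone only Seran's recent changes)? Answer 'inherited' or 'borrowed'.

inherited

If inherited, *wemwegu would pass through all of Seran's changes:
Seran: *wemwegu
  wemwegu → emwegu   [glide loss]
  emwegu → emweg   [apocope]
  emweg → imweg   [pre-nasal raising]
  imweg (rule 4 does not apply)
  imweg (rule 5 does not apply)
  imweg (rule 6 does not apply)
  giving Seran imweg.
If borrowed from Eshane 'emwegu' after the early changes, it would undergo only the recent ones:
  rule 4 (intervocalic voicing): no change (emwegu)
  rule 5 (vowel merger): no change (emwegu)
  rule 6 (unconditioned shift): no change (emwegu)
  ⇒ as a loan: emwegu
Seran 'imweg' matches the inherited outcome exactly, so it is an inherited cognate, not a loan.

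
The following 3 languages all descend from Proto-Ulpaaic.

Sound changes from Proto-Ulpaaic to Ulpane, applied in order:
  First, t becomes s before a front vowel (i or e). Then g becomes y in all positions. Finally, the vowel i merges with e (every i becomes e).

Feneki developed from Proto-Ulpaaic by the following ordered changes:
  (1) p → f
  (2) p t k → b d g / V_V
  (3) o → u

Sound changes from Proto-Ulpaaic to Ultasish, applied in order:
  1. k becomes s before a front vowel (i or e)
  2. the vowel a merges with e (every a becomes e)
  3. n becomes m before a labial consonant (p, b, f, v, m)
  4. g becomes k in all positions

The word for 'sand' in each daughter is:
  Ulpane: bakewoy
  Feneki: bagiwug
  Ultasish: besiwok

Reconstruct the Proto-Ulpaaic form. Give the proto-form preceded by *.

Position 4: Ulpane has e, Feneki has i, Ultasish has i. Feneki preserves i here (none of its changes turn any other segment into i), so the proto-segment is *i.
Position 2: Ulpane has a, Feneki has a, Ultasish has e. Ulpane preserves a here (none of its changes turn any other segment into a), so the proto-segment is *a.
Continuing position by position gives *bakiwog; check it forward:
Ulpane: *bakiwog > bakiwoy > bakewoy  (by unconditioned shift, vowel merger)
Feneki: *bakiwog > bagiwog > bagiwug  (by intervocalic voicing, vowel merger)
Ultasish: *bakiwog > basiwog > besiwog > besiwok  (by palatalisation, vowel merger, unconditioned shift)
No other proto-form is consistent with every reflex, so the reconstruction is *bakiwog.

*bakiwog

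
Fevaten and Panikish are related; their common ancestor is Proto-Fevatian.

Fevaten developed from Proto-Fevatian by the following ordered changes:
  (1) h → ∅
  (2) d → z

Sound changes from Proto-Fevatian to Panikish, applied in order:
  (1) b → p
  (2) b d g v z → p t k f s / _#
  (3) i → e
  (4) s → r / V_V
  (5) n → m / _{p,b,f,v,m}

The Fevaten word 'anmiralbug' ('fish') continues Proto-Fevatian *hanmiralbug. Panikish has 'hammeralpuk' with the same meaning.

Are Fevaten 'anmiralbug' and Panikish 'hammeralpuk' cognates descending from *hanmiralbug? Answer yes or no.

Derive the expected Panikish reflex of *hanmiralbug:
Panikish: *hanmiralbug
  hanmiralbug → hanmiralpug   [unconditioned shift]
  hanmiralpug → hanmiralpuk   [final devoicing]
  hanmiralpuk → hanmeralpuk   [vowel merger]
  hanmeralpuk (rule 4 does not apply)
  hanmeralpuk → hammeralpuk   [nasal place assimilation]
  giving Panikish hammeralpuk.
Panikish 'hammeralpuk' matches the regular reflex exactly, so the pair is cognate.

yes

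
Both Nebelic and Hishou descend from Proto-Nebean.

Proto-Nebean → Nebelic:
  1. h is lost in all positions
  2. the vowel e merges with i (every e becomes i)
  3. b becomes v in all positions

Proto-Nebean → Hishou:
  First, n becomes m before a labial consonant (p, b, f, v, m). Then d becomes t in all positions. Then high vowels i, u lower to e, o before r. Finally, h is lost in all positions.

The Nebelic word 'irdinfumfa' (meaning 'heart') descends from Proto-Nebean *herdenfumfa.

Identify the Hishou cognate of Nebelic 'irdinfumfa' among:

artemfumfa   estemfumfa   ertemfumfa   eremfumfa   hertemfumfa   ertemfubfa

ertemfumfa

Hishou: *herdenfumfa
  herdenfumfa → herdemfumfa   [nasal place assimilation]
  herdemfumfa → hertemfumfa   [unconditioned shift]
  hertemfumfa (rule 3 does not apply)
  hertemfumfa → ertemfumfa   [h-loss]
  giving Hishou ertemfumfa.
Among the options, 'ertemfumfa' alone shows every Hishou change applied in order.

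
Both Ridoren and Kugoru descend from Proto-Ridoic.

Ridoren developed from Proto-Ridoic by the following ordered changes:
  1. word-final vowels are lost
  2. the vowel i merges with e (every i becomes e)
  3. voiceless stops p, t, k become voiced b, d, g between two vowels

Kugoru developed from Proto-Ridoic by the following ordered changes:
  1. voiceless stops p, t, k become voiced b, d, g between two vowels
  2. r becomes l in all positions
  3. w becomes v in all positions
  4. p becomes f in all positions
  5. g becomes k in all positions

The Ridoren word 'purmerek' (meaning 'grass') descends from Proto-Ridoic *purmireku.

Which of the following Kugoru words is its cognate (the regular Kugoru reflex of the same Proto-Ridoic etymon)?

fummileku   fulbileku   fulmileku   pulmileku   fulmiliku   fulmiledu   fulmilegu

fulmileku

Kugoru: *purmireku
  purmireku → purmiregu   [intervocalic voicing]
  purmiregu → pulmilegu   [unconditioned shift]
  pulmilegu (rule 3 does not apply)
  pulmilegu → fulmilegu   [unconditioned shift]
  fulmilegu → fulmileku   [unconditioned shift]
  giving Kugoru fulmileku.
Among the options, 'fulmileku' alone shows every Kugoru change applied in order.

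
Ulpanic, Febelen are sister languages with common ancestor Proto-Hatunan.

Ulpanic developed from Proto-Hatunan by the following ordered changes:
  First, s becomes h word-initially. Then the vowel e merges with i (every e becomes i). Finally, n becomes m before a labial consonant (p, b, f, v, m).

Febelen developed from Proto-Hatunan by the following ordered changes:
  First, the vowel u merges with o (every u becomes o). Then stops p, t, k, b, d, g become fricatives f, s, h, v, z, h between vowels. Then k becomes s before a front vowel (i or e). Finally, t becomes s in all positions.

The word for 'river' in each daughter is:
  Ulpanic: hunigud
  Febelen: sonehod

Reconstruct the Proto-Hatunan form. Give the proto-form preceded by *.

*sunegud

Position 6: Ulpanic has u, Febelen has o. Ulpanic preserves u here (none of its changes turn any other segment into u), so the proto-segment is *u.
Position 4: Ulpanic has i, Febelen has e. Febelen preserves e here (none of its changes turn any other segment into e), so the proto-segment is *e.
Position 2: Ulpanic has u, Febelen has o. Ulpanic preserves u here (none of its changes turn any other segment into u), so the proto-segment is *u.
Continuing position by position gives *sunegud; check it forward:
Ulpanic: *sunegud
  sunegud → hunegud   [debuccalisation]
  hunegud → hunigud   [vowel merger]
  hunigud (rule 3 does not apply)
  giving Ulpanic hunigud.
Febelen: start from *sunegud.
  rule 1 (vowel merger): sunegud → sonegod
  rule 2 (intervocalic lenition): sonegod → sonehod
  rule 3: no change — sonehod
  rule 4: no change — sonehod
  ⇒ Febelen sonehod
Only *sunegud yields all of Ulpanic hunigud, Febelen sonehod.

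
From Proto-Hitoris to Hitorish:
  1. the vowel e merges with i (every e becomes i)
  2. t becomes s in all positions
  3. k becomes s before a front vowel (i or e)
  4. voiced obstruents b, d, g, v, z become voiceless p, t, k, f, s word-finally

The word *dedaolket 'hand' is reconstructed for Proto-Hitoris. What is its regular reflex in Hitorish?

didaolsis

Hitorish: start from *dedaolket.
  rule 1 (vowel merger): dedaolket → didaolkit
  rule 2 (unconditioned shift): didaolkit → didaolkis
  rule 3 (palatalisation): didaolkis → didaolsis
  rule 4: no change — didaolsis
  ⇒ Hitorish didaolsis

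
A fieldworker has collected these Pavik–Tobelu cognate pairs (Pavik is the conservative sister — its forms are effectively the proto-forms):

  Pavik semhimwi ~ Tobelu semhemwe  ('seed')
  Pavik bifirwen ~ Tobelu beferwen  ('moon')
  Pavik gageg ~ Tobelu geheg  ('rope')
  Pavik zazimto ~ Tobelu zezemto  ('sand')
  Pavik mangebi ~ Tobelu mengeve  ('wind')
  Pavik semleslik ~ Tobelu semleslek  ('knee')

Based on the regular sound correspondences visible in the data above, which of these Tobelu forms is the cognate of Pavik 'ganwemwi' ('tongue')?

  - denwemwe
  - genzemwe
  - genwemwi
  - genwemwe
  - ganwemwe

genwemwe

mangebi ~ mengeve — Pavik a corresponds to Tobelu e after a consonant, before a nasal.
semhimwi ~ semhemwe, mangebi ~ mengeve — Pavik i corresponds to Tobelu e word-finally.
Applying these to Pavik 'ganwemwi':
  ganwemwi → genwemwi   (a→e after a consonant, before a nasal)
  genwemwi → genwemwe   (i→e word-finally)
So the Tobelu cognate is 'genwemwe'.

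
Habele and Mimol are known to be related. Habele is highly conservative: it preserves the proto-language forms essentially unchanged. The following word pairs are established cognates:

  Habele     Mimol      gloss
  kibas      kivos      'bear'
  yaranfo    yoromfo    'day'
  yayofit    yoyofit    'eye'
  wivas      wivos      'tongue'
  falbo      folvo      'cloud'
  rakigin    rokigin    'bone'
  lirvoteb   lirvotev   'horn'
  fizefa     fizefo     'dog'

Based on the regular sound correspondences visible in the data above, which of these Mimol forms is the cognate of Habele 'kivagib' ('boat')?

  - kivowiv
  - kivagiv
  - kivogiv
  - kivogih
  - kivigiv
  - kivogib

kibas ~ kivos, yayofit ~ yoyofit — Habele a corresponds to Mimol o after a consonant, before a consonant other than r, m, n, p, b, f, v.
lirvoteb ~ lirvotev — Habele b corresponds to Mimol v word-finally.
Applying these to Habele 'kivagib':
  kivagib → kivogib   (a→o after a consonant, before a consonant other than r, m, n, p, b, f, v)
  kivogib → kivogiv   (b→v word-finally)
So the Mimol cognate is 'kivogiv'.

kivogiv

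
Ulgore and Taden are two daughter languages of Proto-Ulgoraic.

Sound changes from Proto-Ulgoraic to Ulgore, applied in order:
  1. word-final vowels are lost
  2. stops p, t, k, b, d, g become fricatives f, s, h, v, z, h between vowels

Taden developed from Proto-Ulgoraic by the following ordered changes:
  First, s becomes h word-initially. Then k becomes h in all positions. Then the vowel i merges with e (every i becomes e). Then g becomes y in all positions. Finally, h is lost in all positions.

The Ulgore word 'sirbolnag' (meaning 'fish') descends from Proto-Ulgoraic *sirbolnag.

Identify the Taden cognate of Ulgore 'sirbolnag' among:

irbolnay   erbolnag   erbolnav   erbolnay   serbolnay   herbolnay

erbolnay

Taden: start from *sirbolnag.
  rule 1 (debuccalisation): sirbolnag → hirbolnag
  rule 2: no change — hirbolnag
  rule 3 (vowel merger): hirbolnag → herbolnag
  rule 4 (unconditioned shift): herbolnag → herbolnay
  rule 5 (h-loss): herbolnay → erbolnay
  ⇒ Taden erbolnay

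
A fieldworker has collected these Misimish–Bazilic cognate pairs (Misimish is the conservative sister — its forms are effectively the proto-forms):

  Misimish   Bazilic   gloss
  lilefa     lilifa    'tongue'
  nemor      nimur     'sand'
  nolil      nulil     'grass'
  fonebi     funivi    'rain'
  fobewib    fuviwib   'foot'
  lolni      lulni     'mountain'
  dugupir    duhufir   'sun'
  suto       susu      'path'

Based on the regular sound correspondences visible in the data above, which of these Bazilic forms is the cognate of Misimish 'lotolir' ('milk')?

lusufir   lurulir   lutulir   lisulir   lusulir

nolil ~ nulil, lolni ~ lulni — Misimish o corresponds to Bazilic u after a consonant, before a consonant other than r, m, n, p, b, f, v.
suto ~ susu — Misimish t corresponds to Bazilic s between vowels (before a back vowel).
Applying these to Misimish 'lotolir':
  lotolir → lutolir   (o→u after a consonant, before a consonant other than r, m, n, p, b, f, v)
  lutolir → lusolir   (t→s between vowels (before a back vowel))
  lusolir → lusulir   (o→u after a consonant, before a consonant other than r, m, n, p, b, f, v)
So the Bazilic cognate is 'lusulir'.

lusulir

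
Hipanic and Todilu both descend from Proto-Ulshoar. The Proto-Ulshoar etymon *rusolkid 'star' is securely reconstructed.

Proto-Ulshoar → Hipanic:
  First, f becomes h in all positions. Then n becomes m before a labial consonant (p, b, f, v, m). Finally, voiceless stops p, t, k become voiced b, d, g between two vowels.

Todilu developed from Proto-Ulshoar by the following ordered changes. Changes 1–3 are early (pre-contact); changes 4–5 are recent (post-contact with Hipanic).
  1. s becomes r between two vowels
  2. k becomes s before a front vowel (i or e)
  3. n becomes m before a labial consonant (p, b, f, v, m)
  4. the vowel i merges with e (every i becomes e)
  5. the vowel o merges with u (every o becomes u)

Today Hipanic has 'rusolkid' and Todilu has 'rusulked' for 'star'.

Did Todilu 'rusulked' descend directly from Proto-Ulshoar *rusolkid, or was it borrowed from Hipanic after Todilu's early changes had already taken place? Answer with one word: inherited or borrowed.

borrowed

If inherited, *rusolkid would pass through all of Todilu's changes:
Todilu: *rusolkid > rurolkid > rurolsid > rurolsed > rurulsed  (by rhotacism, palatalisation, vowel merger, vowel merger)
If borrowed from Hipanic 'rusolkid' after the early changes, it would undergo only the recent ones:
  rule 4 (vowel merger): rusolkid → rusolked
  rule 5 (vowel merger): rusolked → rusulked
  ⇒ as a loan: rusulked
Todilu 'rusulked' matches the loan outcome 'rusulked', not the inherited 'rurulsed' — it skipped the early Todilu changes, so it was borrowed from Hipanic.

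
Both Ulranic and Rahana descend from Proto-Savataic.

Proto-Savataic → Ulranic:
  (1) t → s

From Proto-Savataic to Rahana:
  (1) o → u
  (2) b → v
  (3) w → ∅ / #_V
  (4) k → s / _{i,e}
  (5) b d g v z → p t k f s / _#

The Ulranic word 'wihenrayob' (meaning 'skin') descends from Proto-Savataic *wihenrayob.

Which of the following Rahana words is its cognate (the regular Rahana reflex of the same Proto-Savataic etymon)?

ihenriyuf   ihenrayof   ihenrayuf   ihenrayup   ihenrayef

ihenrayuf

Rahana: start from *wihenrayob.
  rule 1 (vowel merger): wihenrayob → wihenrayub
  rule 2 (unconditioned shift): wihenrayub → wihenrayuv
  rule 3 (glide loss): wihenrayuv → ihenrayuv
  rule 4: no change — ihenrayuv
  rule 5 (final devoicing): ihenrayuv → ihenrayuf
  ⇒ Rahana ihenrayuf
Only 'ihenrayuf' matches the regular Rahana development of *wihenrayob.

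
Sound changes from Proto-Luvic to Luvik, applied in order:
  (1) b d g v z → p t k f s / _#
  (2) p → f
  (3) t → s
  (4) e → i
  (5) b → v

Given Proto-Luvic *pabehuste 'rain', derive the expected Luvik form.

Luvik: *pabehuste
  pabehuste (rule 1 does not apply)
  pabehuste → fabehuste   [unconditioned shift]
  fabehuste → fabehusse   [unconditioned shift]
  fabehusse → fabihussi   [vowel merger]
  fabihussi → favihussi   [unconditioned shift]
  giving Luvik favihussi.

favihussi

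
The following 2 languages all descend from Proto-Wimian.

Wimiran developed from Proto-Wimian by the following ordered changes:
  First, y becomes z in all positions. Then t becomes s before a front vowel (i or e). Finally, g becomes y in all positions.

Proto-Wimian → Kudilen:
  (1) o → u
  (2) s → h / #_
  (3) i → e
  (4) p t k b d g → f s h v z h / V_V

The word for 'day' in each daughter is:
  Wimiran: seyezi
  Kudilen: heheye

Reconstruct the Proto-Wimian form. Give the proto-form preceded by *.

*segeyi

Position 3: Wimiran has y, Kudilen has h. In Wimiran, y can only continue *g, so the proto-segment is *g.
Position 5: Wimiran has z, Kudilen has y. Kudilen preserves y here (none of its changes turn any other segment into y), so the proto-segment is *y.
Continuing position by position gives *segeyi; check it forward:
Wimiran: *segeyi > segezi > seyezi  (by unconditioned shift, unconditioned shift)
Kudilen: start from *segeyi.
  rule 1: no change — segeyi
  rule 2 (debuccalisation): segeyi → hegeyi
  rule 3 (vowel merger): hegeyi → hegeye
  rule 4 (intervocalic lenition): hegeye → heheye
  ⇒ Kudilen heheye
Only *segeyi yields all of Wimiran seyezi, Kudilen heheye.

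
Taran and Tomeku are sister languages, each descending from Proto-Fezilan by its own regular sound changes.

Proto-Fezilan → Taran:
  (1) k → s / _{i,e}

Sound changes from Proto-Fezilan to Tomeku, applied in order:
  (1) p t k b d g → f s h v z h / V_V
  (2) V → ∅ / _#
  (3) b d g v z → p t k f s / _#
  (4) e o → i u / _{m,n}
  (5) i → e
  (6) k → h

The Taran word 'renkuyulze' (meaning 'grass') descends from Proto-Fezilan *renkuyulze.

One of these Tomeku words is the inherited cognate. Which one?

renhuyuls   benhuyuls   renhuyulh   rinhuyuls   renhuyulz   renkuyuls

Tomeku: start from *renkuyulze.
  rule 1: no change — renkuyulze
  rule 2 (apocope): renkuyulze → renkuyulz
  rule 3 (final devoicing): renkuyulz → renkuyuls
  rule 4 (pre-nasal raising): renkuyuls → rinkuyuls
  rule 5 (vowel merger): rinkuyuls → renkuyuls
  rule 6 (unconditioned shift): renkuyuls → renhuyuls
  ⇒ Tomeku renhuyuls

renhuyuls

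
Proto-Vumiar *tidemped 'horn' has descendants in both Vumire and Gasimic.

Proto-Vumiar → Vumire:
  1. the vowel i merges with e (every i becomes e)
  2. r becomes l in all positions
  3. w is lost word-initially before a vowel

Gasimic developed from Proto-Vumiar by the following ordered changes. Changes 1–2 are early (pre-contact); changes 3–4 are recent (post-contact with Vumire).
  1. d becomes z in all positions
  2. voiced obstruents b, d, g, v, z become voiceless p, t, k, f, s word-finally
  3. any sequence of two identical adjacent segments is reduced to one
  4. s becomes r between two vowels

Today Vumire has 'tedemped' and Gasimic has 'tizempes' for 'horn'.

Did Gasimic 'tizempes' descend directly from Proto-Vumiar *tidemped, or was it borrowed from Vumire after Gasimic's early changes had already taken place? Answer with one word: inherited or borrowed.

inherited

If inherited, *tidemped would pass through all of Gasimic's changes:
Gasimic: *tidemped
  tidemped → tizempez   [unconditioned shift]
  tizempez → tizempes   [final devoicing]
  tizempes (rule 3 does not apply)
  tizempes (rule 4 does not apply)
  giving Gasimic tizempes.
If borrowed from Vumire 'tedemped' after the early changes, it would undergo only the recent ones:
  rule 3 (degemination): no change (tedemped)
  rule 4 (rhotacism): no change (tedemped)
  ⇒ as a loan: tedemped
Gasimic 'tizempes' matches the inherited outcome exactly, so it is an inherited cognate, not a loan.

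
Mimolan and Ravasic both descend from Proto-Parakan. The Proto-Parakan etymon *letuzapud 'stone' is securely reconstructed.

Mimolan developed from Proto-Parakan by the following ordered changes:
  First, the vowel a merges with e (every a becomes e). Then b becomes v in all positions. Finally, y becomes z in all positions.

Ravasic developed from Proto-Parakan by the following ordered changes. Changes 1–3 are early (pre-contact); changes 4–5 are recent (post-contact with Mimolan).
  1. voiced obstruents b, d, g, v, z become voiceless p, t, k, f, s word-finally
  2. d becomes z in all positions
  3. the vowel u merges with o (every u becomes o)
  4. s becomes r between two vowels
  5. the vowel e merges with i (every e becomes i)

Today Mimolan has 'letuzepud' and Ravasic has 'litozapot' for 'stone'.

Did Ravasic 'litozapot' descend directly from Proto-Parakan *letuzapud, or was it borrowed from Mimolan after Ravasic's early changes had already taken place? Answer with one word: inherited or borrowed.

inherited

If inherited, *letuzapud would pass through all of Ravasic's changes:
Ravasic: *letuzapud > letuzaput > letozapot > litozapot  (by final devoicing, vowel merger, vowel merger)
If borrowed from Mimolan 'letuzepud' after the early changes, it would undergo only the recent ones:
  rule 4 (rhotacism): no change (letuzepud)
  rule 5 (vowel merger): letuzepud → lituzipud
  ⇒ as a loan: lituzipud
Ravasic 'litozapot' matches the inherited outcome exactly, so it is an inherited cognate, not a loan.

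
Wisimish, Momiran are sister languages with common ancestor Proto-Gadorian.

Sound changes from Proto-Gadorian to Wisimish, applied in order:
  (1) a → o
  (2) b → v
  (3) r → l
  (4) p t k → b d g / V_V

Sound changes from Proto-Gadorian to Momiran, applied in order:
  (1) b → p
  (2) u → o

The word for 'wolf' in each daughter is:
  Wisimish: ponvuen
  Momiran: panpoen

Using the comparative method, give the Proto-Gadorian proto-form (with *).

Position 4: Wisimish has v, Momiran has p. Taking the neighbouring segments as reconstructed: Wisimish v could go back to *b or *v; Momiran p could go back to *p or *b — the one source consistent with every daughter is *b.
Position 5: Wisimish has u, Momiran has o. Wisimish preserves u here (none of its changes turn any other segment into u), so the proto-segment is *u.
Continuing position by position gives *panbuen; check it forward:
Wisimish: *panbuen > ponbuen > ponvuen  (by vowel merger, unconditioned shift)
Momiran: *panbuen > panpuen > panpoen  (by unconditioned shift, vowel merger)
Only *panbuen yields all of Wisimish ponvuen, Momiran panpoen.

*panbuen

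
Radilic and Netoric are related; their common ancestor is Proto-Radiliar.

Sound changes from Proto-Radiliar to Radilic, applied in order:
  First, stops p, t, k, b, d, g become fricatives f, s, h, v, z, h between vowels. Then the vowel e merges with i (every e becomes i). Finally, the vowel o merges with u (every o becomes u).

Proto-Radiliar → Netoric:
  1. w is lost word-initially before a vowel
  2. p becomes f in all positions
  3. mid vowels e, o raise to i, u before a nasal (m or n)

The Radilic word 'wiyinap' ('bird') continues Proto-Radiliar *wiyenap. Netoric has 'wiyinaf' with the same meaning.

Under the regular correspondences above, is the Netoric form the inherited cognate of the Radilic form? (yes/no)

no

Derive the expected Netoric reflex of *wiyenap:
Netoric: start from *wiyenap.
  rule 1 (glide loss): wiyenap → iyenap
  rule 2 (unconditioned shift): iyenap → iyenaf
  rule 3 (pre-nasal raising): iyenaf → iyinaf
  ⇒ Netoric iyinaf
The regular Netoric reflex would be 'iyinaf', but the attested form is 'wiyinaf'. The correspondence is irregular, so they are not cognates (the Netoric form has a different source).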